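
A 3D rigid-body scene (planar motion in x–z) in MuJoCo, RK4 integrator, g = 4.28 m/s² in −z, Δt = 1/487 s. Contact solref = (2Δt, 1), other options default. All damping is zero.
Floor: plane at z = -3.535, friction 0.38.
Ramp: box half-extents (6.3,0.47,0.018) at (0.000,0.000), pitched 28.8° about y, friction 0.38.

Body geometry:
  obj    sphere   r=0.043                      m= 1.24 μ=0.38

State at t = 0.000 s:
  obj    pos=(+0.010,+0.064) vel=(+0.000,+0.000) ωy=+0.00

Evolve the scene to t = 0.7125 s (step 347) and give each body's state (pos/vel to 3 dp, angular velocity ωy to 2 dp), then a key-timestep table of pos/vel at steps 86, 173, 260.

State at t = 0.7125 s:
  obj    pos=(+0.338,-0.116) vel=(+0.920,-0.506) ωy=+24.40

Key-timestep trajectory:
   step    t(s)  obj.x    obj.z    obj.vx   obj.vz 
     86  0.1766   +0.030  +0.053  +0.228  -0.125
    173  0.3552   +0.091  +0.019  +0.459  -0.252
    260  0.5339   +0.194  -0.037  +0.689  -0.379


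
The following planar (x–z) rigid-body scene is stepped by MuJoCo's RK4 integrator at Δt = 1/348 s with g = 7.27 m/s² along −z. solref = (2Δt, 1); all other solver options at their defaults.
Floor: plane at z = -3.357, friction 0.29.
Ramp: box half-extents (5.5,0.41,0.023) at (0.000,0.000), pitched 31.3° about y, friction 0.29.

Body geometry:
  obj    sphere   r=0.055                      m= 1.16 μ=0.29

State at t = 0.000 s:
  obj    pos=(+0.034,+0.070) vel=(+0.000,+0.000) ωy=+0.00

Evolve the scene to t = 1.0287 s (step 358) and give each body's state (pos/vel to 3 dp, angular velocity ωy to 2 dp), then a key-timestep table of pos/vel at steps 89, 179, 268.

State at t = 1.0287 s:
  obj    pos=(+1.254,-0.671) vel=(+2.371,-1.442) ωy=+50.45

Key-timestep trajectory:
   step    t(s)  obj.x    obj.z    obj.vx   obj.vz 
     89  0.2557   +0.110  +0.025  +0.590  -0.358
    179  0.5144   +0.339  -0.115  +1.186  -0.721
    268  0.7701   +0.718  -0.345  +1.775  -1.079


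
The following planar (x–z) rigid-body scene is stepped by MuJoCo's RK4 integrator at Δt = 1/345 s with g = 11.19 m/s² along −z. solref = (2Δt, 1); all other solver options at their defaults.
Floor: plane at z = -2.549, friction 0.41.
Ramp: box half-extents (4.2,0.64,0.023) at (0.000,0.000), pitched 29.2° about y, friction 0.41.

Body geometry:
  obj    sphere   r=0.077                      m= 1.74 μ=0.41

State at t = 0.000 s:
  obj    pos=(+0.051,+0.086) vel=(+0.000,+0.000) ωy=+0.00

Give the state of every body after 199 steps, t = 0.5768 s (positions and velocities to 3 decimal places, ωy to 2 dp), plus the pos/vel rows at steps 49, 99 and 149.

State at t = 0.5768 s:
  obj    pos=(+0.617,-0.230) vel=(+1.963,-1.097) ωy=+29.21

Key-timestep trajectory:
   step    t(s)  obj.x    obj.z    obj.vx   obj.vz 
     49  0.1420   +0.085  +0.067  +0.484  -0.270
     99  0.2870   +0.191  +0.008  +0.977  -0.546
    149  0.4319   +0.369  -0.091  +1.470  -0.822


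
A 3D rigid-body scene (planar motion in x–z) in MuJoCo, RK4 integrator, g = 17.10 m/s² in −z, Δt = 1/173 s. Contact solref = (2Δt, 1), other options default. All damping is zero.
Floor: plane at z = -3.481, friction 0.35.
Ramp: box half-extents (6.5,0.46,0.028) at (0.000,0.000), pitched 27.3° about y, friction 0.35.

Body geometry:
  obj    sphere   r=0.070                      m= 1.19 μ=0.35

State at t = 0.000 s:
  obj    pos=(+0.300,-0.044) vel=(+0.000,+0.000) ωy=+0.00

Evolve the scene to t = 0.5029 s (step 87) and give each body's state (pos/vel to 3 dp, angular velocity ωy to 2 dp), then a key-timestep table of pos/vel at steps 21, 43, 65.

State at t = 0.5029 s:
  obj    pos=(+0.929,-0.369) vel=(+2.504,-1.292) ωy=+40.23

Key-timestep trajectory:
   step    t(s)  obj.x    obj.z    obj.vx   obj.vz 
     21  0.1214   +0.337  -0.063  +0.605  -0.312
     43  0.2486   +0.454  -0.124  +1.237  -0.639
     65  0.3757   +0.651  -0.226  +1.871  -0.965


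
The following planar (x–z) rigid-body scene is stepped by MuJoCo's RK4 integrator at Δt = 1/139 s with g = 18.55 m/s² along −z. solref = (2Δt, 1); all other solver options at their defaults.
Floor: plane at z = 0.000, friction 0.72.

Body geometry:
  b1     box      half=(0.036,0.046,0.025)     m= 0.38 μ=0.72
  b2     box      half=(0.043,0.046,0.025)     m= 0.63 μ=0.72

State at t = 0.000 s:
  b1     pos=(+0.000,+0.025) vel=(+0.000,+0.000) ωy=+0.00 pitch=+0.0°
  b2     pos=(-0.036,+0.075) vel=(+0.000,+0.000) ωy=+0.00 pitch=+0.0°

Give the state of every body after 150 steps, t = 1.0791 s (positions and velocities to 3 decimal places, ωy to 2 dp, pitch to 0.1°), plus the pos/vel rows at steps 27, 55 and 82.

State at t = 1.0791 s:
  b1     pos=(+0.000,+0.025) vel=(+0.000,+0.000) ωy=+0.00 pitch=+0.0°
  b2     pos=(-0.073,+0.043) vel=(+0.000,+0.000) ωy=+0.00 pitch=-90.0°

Key-timestep trajectory:
   step    t(s)  b1.x    b1.z    b1.vx   b1.vz   b2.x    b2.z    b2.vx   b2.vz 
     27  0.1942   +0.000  +0.025  +0.001  +0.000   -0.040  +0.074  -0.077  -0.013
     55  0.3957   +0.000  +0.025  +0.000  +0.000   -0.088  +0.048  -0.123  +0.041
     82  0.5899   +0.000  +0.025  +0.000  +0.000   -0.069  +0.044  +0.068  +0.075


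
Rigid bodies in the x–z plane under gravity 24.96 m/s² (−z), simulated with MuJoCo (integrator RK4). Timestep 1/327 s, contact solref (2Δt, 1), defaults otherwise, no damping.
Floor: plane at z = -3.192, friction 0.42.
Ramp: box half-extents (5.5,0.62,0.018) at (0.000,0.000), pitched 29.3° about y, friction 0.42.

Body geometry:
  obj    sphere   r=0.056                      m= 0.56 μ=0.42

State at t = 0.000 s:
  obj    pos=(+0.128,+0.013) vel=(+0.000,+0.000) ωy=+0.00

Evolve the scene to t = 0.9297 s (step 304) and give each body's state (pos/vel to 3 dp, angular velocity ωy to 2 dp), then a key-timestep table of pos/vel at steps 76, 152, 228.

State at t = 0.9297 s:
  obj    pos=(+3.416,-1.832) vel=(+7.074,-3.970) ωy=+144.83

Key-timestep trajectory:
   step    t(s)  obj.x    obj.z    obj.vx   obj.vz 
     76  0.2324   +0.334  -0.102  +1.769  -0.993
    152  0.4648   +0.950  -0.448  +3.537  -1.985
    228  0.6972   +1.978  -1.025  +5.305  -2.977


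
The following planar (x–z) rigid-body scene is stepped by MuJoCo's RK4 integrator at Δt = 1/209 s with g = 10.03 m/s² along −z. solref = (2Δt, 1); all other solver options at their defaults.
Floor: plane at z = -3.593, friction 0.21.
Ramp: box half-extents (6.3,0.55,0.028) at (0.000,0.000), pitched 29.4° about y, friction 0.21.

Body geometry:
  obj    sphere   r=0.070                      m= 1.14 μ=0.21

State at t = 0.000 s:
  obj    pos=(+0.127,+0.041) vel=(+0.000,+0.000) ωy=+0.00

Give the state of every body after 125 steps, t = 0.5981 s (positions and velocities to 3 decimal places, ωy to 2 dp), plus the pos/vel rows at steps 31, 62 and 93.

State at t = 0.5981 s:
  obj    pos=(+0.675,-0.268) vel=(+1.833,-1.033) ωy=+30.04

Key-timestep trajectory:
   step    t(s)  obj.x    obj.z    obj.vx   obj.vz 
     31  0.1483   +0.161  +0.022  +0.455  -0.256
     62  0.2967   +0.262  -0.035  +0.909  -0.512
     93  0.4450   +0.430  -0.130  +1.364  -0.768


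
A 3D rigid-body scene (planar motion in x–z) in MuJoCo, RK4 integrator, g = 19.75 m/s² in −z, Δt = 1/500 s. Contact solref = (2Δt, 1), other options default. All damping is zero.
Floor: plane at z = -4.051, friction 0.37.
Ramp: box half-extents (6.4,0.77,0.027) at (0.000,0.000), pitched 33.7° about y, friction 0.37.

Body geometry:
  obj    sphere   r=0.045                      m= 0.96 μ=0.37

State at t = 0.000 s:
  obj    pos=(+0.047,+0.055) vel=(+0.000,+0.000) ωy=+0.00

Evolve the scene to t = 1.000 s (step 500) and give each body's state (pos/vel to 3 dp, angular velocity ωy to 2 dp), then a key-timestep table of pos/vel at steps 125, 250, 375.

State at t = 1.000 s:
  obj    pos=(+3.303,-2.116) vel=(+6.512,-4.343) ωy=+173.93

Key-timestep trajectory:
   step    t(s)  obj.x    obj.z    obj.vx   obj.vz 
    125  0.2500   +0.251  -0.081  +1.628  -1.086
    250  0.5000   +0.861  -0.488  +3.256  -2.172
    375  0.7500   +1.879  -1.166  +4.884  -3.257


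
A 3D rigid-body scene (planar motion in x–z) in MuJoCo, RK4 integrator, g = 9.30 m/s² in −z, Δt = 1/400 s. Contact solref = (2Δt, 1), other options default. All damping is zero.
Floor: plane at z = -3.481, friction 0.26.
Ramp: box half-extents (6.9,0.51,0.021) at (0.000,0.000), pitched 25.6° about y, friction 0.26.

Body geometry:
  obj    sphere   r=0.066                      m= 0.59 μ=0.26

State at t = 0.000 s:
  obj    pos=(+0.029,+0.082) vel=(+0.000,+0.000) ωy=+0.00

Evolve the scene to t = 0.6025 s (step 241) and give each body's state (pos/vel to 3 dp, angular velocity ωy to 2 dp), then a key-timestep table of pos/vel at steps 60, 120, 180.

State at t = 0.6025 s:
  obj    pos=(+0.499,-0.143) vel=(+1.560,-0.747) ωy=+26.20

Key-timestep trajectory:
   step    t(s)  obj.x    obj.z    obj.vx   obj.vz 
     60  0.1500   +0.058  +0.069  +0.388  -0.186
    120  0.3000   +0.146  +0.027  +0.777  -0.372
    180  0.4500   +0.291  -0.043  +1.165  -0.558


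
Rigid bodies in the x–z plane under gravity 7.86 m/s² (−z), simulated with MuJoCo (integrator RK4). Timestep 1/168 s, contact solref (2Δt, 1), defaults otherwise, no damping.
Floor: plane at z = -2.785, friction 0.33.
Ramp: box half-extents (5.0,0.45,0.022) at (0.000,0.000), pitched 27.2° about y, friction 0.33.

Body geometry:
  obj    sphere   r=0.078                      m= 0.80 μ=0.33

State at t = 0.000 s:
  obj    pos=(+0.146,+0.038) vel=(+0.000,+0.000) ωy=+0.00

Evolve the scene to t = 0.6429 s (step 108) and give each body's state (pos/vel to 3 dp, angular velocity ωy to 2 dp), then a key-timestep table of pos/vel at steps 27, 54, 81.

State at t = 0.6429 s:
  obj    pos=(+0.618,-0.205) vel=(+1.467,-0.754) ωy=+21.14

Key-timestep trajectory:
   step    t(s)  obj.x    obj.z    obj.vx   obj.vz 
     27  0.1607   +0.175  +0.022  +0.367  -0.189
     54  0.3214   +0.264  -0.023  +0.734  -0.377
     81  0.4821   +0.411  -0.099  +1.101  -0.566


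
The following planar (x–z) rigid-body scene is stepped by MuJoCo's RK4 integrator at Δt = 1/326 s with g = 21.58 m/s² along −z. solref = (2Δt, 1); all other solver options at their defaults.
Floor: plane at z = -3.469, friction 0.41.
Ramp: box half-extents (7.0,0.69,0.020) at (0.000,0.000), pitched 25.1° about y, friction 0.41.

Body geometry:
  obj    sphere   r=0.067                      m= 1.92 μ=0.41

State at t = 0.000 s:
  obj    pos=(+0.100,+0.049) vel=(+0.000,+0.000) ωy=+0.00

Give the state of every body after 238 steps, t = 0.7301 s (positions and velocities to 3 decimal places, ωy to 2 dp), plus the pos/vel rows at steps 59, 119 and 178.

State at t = 0.7301 s:
  obj    pos=(+1.678,-0.690) vel=(+4.323,-2.025) ωy=+71.24

Key-timestep trajectory:
   step    t(s)  obj.x    obj.z    obj.vx   obj.vz 
     59  0.1810   +0.197  +0.004  +1.072  -0.502
    119  0.3650   +0.495  -0.136  +2.162  -1.013
    178  0.5460   +0.983  -0.364  +3.233  -1.515


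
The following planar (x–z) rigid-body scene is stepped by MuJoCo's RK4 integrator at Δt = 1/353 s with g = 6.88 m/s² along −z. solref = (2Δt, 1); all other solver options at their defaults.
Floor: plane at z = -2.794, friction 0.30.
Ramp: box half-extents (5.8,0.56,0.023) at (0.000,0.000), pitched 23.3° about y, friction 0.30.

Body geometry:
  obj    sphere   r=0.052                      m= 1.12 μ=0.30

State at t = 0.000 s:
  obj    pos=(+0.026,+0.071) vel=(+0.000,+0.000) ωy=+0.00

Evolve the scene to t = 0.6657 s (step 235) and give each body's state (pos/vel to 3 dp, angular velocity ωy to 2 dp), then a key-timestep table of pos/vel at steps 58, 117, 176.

State at t = 0.6657 s:
  obj    pos=(+0.422,-0.100) vel=(+1.189,-0.512) ωy=+24.88

Key-timestep trajectory:
   step    t(s)  obj.x    obj.z    obj.vx   obj.vz 
     58  0.1643   +0.050  +0.060  +0.293  -0.126
    117  0.3314   +0.124  +0.028  +0.592  -0.255
    176  0.4986   +0.248  -0.025  +0.890  -0.383


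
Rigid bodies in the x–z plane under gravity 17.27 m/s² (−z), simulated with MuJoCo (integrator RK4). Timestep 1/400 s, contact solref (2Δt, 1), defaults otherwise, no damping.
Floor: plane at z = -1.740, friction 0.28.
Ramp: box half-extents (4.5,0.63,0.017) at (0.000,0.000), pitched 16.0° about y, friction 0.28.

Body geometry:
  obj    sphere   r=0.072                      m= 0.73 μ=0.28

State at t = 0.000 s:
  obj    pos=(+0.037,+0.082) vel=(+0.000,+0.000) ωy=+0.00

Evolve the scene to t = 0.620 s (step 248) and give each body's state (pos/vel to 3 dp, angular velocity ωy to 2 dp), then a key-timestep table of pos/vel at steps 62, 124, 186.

State at t = 0.620 s:
  obj    pos=(+0.665,-0.098) vel=(+2.027,-0.581) ωy=+29.28

Key-timestep trajectory:
   step    t(s)  obj.x    obj.z    obj.vx   obj.vz 
     62  0.1550   +0.076  +0.071  +0.507  -0.145
    124  0.3100   +0.194  +0.037  +1.013  -0.291
    186  0.4650   +0.390  -0.019  +1.520  -0.436


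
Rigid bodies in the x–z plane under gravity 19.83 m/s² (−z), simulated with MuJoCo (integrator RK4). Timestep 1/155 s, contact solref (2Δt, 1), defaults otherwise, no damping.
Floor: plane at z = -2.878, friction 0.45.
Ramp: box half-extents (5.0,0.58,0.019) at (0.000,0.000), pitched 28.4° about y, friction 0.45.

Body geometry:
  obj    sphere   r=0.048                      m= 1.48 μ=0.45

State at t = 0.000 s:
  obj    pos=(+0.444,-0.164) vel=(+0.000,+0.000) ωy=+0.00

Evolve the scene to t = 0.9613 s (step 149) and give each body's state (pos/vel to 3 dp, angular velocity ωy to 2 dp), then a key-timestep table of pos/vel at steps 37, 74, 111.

State at t = 0.9613 s:
  obj    pos=(+3.182,-1.644) vel=(+5.696,-3.080) ωy=+134.91

Key-timestep trajectory:
   step    t(s)  obj.x    obj.z    obj.vx   obj.vz 
     37  0.2387   +0.613  -0.255  +1.415  -0.765
     74  0.4774   +1.119  -0.529  +2.829  -1.530
    111  0.7161   +1.964  -0.986  +4.243  -2.294


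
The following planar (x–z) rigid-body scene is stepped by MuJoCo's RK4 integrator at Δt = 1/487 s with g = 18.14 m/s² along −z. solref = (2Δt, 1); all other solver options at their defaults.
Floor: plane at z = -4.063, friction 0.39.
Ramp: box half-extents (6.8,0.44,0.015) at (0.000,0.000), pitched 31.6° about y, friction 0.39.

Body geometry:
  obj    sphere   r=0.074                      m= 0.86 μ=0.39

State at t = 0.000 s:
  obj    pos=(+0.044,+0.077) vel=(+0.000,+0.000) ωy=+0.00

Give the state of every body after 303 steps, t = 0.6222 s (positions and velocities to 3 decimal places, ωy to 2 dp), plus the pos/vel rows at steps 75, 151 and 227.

State at t = 0.6222 s:
  obj    pos=(+1.164,-0.611) vel=(+3.598,-2.213) ωy=+57.08

Key-timestep trajectory:
   step    t(s)  obj.x    obj.z    obj.vx   obj.vz 
     75  0.1540   +0.113  +0.035  +0.891  -0.548
    151  0.3101   +0.322  -0.094  +1.793  -1.103
    227  0.4661   +0.672  -0.309  +2.696  -1.658


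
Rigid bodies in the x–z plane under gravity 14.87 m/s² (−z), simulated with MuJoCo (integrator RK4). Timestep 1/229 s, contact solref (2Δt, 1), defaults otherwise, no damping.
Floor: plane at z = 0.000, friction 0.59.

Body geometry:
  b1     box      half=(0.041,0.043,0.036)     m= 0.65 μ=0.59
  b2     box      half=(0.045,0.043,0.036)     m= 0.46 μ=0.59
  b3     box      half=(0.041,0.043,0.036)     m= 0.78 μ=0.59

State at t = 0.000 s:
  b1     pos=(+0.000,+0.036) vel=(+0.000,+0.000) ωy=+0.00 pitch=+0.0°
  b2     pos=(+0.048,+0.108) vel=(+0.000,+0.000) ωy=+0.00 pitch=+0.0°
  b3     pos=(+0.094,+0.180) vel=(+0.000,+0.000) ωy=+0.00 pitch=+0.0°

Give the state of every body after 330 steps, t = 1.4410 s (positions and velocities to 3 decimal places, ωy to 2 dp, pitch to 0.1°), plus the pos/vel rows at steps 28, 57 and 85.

State at t = 1.4410 s:
  b1     pos=(+0.000,+0.036) vel=(+0.000,+0.000) ωy=+0.00 pitch=+0.0°
  b2     pos=(+0.091,+0.045) vel=(+0.000,+0.000) ωy=+0.00 pitch=+90.0°
  b3     pos=(+0.286,+0.036) vel=(+0.000,+0.000) ωy=+0.00 pitch=+180.0°

Key-timestep trajectory:
   step    t(s)  b1.x    b1.z    b1.vx   b1.vz   b2.x    b2.z    b2.vx   b2.vz   b3.x    b3.z    b3.vx   b3.vz 
     28  0.1223   +0.000  +0.036  -0.001  +0.000   +0.062  +0.102  +0.239  -0.169   +0.134  +0.148  +0.611  -0.728
     57  0.2489   +0.000  +0.036  +0.000  +0.000   +0.091  +0.044  -0.021  +0.055   +0.218  +0.047  +0.387  +0.330
     85  0.3712   +0.000  +0.036  +0.000  +0.000   +0.091  +0.045  +0.000  +0.000   +0.259  +0.052  +0.370  -0.114


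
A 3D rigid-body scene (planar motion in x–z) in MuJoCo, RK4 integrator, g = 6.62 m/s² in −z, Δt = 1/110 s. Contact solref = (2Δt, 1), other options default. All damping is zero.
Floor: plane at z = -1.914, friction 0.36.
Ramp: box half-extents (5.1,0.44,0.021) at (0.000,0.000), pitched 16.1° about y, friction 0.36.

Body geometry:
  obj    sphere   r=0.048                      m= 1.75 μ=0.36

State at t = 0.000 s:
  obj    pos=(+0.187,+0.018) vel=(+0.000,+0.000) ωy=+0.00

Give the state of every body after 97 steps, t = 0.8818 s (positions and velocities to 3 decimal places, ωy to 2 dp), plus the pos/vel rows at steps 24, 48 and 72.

State at t = 0.8818 s:
  obj    pos=(+0.677,-0.124) vel=(+1.111,-0.321) ωy=+24.08

Key-timestep trajectory:
   step    t(s)  obj.x    obj.z    obj.vx   obj.vz 
     24  0.2182   +0.217  +0.009  +0.275  -0.079
     48  0.4364   +0.307  -0.017  +0.550  -0.159
     72  0.6545   +0.457  -0.060  +0.825  -0.238


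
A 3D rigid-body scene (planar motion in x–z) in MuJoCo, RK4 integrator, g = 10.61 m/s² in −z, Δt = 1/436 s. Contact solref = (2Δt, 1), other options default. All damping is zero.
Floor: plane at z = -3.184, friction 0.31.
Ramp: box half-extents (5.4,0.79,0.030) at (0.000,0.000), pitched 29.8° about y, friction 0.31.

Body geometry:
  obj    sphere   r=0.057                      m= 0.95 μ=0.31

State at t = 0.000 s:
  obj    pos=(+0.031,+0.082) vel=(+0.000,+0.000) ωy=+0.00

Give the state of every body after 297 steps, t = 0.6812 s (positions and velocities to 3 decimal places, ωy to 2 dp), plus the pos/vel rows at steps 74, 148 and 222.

State at t = 0.6812 s:
  obj    pos=(+0.790,-0.352) vel=(+2.226,-1.275) ωy=+45.00

Key-timestep trajectory:
   step    t(s)  obj.x    obj.z    obj.vx   obj.vz 
     74  0.1697   +0.078  +0.055  +0.555  -0.318
    148  0.3394   +0.220  -0.025  +1.109  -0.635
    222  0.5092   +0.455  -0.160  +1.664  -0.953


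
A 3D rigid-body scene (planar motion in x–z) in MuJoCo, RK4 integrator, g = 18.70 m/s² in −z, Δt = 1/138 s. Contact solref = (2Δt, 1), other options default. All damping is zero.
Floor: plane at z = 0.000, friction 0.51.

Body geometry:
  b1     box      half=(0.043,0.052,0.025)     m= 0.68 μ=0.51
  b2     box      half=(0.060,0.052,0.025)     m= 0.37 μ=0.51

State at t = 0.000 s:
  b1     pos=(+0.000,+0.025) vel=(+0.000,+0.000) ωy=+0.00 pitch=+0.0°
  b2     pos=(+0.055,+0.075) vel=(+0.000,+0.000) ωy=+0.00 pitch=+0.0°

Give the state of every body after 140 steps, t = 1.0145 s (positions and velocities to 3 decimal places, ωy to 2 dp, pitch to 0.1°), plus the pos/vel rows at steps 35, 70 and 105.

State at t = 1.0145 s:
  b1     pos=(+0.000,+0.025) vel=(+0.000,+0.000) ωy=+0.00 pitch=+0.0°
  b2     pos=(+0.069,+0.060) vel=(+0.000,-0.001) ωy=-0.02 pitch=+43.8°

Key-timestep trajectory:
   step    t(s)  b1.x    b1.z    b1.vx   b1.vz   b2.x    b2.z    b2.vx   b2.vz 
     35  0.2536   +0.000  +0.025  -0.002  +0.000   +0.068  +0.060  -0.219  -0.091
     70  0.5072   +0.000  +0.025  +0.000  +0.000   +0.068  +0.060  +0.000  -0.001
    105  0.7609   +0.000  +0.025  +0.000  +0.000   +0.069  +0.060  +0.000  -0.001


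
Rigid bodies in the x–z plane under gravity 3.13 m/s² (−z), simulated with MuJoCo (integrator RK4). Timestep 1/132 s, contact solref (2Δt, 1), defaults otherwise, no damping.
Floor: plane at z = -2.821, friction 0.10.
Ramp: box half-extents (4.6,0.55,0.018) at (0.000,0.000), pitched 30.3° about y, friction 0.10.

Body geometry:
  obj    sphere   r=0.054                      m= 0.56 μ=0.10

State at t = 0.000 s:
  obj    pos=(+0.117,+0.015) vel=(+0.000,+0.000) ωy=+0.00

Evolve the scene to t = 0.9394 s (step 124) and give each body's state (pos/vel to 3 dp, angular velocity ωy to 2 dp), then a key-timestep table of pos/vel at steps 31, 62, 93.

State at t = 0.9394 s:
  obj    pos=(+0.616,-0.276) vel=(+1.064,-0.616) ωy=+11.77

Key-timestep trajectory:
   step    t(s)  obj.x    obj.z    obj.vx   obj.vz 
     31  0.2348   +0.148  -0.003  +0.270  -0.146
     62  0.4697   +0.242  -0.058  +0.532  -0.307
     93  0.7045   +0.398  -0.149  +0.797  -0.465


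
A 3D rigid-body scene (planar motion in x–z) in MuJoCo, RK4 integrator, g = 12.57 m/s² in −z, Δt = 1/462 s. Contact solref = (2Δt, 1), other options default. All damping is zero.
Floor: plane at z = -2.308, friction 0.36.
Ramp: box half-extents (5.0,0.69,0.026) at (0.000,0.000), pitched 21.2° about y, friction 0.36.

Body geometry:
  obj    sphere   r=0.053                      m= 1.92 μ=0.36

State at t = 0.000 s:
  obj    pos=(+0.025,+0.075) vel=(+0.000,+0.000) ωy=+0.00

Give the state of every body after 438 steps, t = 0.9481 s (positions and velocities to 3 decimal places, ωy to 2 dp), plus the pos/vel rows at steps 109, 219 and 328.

State at t = 0.9481 s:
  obj    pos=(+1.385,-0.453) vel=(+2.870,-1.113) ωy=+58.08

Key-timestep trajectory:
   step    t(s)  obj.x    obj.z    obj.vx   obj.vz 
    109  0.2359   +0.109  +0.042  +0.714  -0.277
    219  0.4740   +0.365  -0.057  +1.435  -0.557
    328  0.7100   +0.788  -0.221  +2.149  -0.834


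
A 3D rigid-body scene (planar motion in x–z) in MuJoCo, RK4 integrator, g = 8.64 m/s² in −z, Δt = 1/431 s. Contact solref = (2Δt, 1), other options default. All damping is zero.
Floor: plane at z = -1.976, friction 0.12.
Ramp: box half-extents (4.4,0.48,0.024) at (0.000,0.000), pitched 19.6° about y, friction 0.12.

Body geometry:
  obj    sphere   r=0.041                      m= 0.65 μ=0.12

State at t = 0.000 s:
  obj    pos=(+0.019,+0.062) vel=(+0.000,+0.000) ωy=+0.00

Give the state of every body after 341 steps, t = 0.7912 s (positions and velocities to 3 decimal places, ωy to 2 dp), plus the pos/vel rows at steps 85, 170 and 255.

State at t = 0.7912 s:
  obj    pos=(+0.630,-0.155) vel=(+1.543,-0.549) ωy=+39.94

Key-timestep trajectory:
   step    t(s)  obj.x    obj.z    obj.vx   obj.vz 
     85  0.1972   +0.057  +0.049  +0.385  -0.137
    170  0.3944   +0.171  +0.008  +0.769  -0.274
    255  0.5916   +0.360  -0.059  +1.154  -0.411


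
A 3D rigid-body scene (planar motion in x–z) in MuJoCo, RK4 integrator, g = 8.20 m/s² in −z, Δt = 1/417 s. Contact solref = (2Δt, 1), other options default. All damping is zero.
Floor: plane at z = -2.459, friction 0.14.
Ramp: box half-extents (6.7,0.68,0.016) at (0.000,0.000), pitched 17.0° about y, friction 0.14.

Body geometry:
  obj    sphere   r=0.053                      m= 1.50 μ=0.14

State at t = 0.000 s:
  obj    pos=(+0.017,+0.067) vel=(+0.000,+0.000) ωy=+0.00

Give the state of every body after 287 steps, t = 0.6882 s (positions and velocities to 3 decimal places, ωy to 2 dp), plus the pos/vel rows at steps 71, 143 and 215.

State at t = 0.6882 s:
  obj    pos=(+0.405,-0.052) vel=(+1.127,-0.345) ωy=+22.23

Key-timestep trajectory:
   step    t(s)  obj.x    obj.z    obj.vx   obj.vz 
     71  0.1703   +0.041  +0.060  +0.279  -0.085
    143  0.3429   +0.113  +0.038  +0.562  -0.172
    215  0.5156   +0.235  +0.000  +0.844  -0.258


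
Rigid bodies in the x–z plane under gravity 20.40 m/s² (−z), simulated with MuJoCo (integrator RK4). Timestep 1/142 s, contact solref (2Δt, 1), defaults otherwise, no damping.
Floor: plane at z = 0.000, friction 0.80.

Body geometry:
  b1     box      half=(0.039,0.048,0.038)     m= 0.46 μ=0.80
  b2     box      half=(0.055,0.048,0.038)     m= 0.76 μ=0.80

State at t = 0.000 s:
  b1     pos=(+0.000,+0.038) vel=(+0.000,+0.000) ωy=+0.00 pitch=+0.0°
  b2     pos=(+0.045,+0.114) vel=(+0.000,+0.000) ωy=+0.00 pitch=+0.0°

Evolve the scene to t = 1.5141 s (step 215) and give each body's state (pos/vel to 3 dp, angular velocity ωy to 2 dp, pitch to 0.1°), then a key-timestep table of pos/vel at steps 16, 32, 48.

State at t = 1.5141 s:
  b1     pos=(+0.000,+0.038) vel=(+0.000,+0.000) ωy=+0.00 pitch=+0.0°
  b2     pos=(+0.095,+0.055) vel=(+0.000,+0.000) ωy=+0.00 pitch=+90.0°

Key-timestep trajectory:
   step    t(s)  b1.x    b1.z    b1.vx   b1.vz   b2.x    b2.z    b2.vx   b2.vz 
     16  0.1127   +0.000  +0.038  -0.002  +0.000   +0.057  +0.110  +0.258  -0.131
     32  0.2254   +0.000  +0.038  +0.000  +0.000   +0.100  +0.053  +0.215  +0.221
     48  0.3380   +0.000  +0.038  +0.000  +0.000   +0.092  +0.055  -0.002  +0.040


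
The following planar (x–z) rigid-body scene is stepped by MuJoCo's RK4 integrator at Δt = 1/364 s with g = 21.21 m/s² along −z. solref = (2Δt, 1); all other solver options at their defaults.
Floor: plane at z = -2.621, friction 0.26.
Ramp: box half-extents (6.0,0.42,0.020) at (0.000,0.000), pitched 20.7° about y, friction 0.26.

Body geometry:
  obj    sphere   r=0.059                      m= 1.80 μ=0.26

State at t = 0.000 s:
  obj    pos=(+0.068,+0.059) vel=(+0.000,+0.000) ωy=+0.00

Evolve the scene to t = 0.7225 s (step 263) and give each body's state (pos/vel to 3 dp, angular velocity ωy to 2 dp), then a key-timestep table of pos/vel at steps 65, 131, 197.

State at t = 0.7225 s:
  obj    pos=(+1.376,-0.435) vel=(+3.620,-1.368) ωy=+65.57

Key-timestep trajectory:
   step    t(s)  obj.x    obj.z    obj.vx   obj.vz 
     65  0.1786   +0.148  +0.029  +0.895  -0.338
    131  0.3599   +0.392  -0.064  +1.803  -0.681
    197  0.5412   +0.802  -0.218  +2.711  -1.024


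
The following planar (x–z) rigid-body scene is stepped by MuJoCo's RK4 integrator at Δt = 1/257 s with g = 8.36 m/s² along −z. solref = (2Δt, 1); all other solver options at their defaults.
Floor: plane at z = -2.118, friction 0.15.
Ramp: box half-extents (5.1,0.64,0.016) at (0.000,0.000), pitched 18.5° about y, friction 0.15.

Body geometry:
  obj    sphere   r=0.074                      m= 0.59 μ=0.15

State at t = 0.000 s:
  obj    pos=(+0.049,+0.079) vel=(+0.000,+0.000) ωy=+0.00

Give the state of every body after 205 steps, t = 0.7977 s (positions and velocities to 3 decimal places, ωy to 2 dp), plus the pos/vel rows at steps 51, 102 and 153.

State at t = 0.7977 s:
  obj    pos=(+0.621,-0.113) vel=(+1.433,-0.480) ωy=+20.42

Key-timestep trajectory:
   step    t(s)  obj.x    obj.z    obj.vx   obj.vz 
     51  0.1984   +0.084  +0.067  +0.357  -0.119
    102  0.3969   +0.190  +0.031  +0.713  -0.239
    153  0.5953   +0.367  -0.028  +1.070  -0.358


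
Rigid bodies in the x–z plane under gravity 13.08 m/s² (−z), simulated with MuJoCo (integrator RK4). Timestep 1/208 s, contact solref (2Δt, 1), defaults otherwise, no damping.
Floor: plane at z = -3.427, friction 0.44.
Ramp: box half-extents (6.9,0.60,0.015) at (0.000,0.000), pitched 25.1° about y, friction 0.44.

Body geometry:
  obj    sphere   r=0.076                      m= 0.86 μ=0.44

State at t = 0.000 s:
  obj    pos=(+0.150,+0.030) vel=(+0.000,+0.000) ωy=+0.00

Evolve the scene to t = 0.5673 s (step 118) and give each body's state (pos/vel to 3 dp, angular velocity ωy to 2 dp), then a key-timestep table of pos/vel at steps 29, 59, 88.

State at t = 0.5673 s:
  obj    pos=(+0.728,-0.240) vel=(+2.036,-0.954) ωy=+29.58

Key-timestep trajectory:
   step    t(s)  obj.x    obj.z    obj.vx   obj.vz 
     29  0.1394   +0.185  +0.014  +0.501  -0.234
     59  0.2837   +0.295  -0.037  +1.018  -0.477
     88  0.4231   +0.471  -0.120  +1.519  -0.711


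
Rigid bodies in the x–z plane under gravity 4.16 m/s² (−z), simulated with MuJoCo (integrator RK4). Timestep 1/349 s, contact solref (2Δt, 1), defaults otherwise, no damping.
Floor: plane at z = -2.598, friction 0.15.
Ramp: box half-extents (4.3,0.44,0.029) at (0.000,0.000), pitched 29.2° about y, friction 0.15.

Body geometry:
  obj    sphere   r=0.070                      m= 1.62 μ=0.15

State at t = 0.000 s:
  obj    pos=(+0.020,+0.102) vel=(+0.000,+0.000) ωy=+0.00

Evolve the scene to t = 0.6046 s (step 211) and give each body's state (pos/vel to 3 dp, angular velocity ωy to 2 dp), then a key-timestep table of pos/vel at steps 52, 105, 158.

State at t = 0.6046 s:
  obj    pos=(+0.258,-0.031) vel=(+0.785,-0.438) ωy=+11.70

Key-timestep trajectory:
   step    t(s)  obj.x    obj.z    obj.vx   obj.vz 
     52  0.1490   +0.035  +0.094  +0.195  -0.108
    105  0.3009   +0.079  +0.069  +0.392  -0.218
    158  0.4527   +0.154  +0.028  +0.588  -0.330


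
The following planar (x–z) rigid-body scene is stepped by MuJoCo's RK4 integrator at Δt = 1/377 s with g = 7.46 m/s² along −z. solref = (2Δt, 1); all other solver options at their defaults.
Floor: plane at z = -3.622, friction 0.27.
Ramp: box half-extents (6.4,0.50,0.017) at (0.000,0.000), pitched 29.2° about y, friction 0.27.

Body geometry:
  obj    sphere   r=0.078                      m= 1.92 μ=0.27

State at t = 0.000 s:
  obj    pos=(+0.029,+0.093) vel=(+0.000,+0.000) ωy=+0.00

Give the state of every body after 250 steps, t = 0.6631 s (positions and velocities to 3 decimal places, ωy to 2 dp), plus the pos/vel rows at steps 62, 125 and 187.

State at t = 0.6631 s:
  obj    pos=(+0.528,-0.186) vel=(+1.505,-0.841) ωy=+22.10

Key-timestep trajectory:
   step    t(s)  obj.x    obj.z    obj.vx   obj.vz 
     62  0.1645   +0.060  +0.076  +0.373  -0.209
    125  0.3316   +0.154  +0.023  +0.752  -0.421
    187  0.4960   +0.308  -0.063  +1.126  -0.629


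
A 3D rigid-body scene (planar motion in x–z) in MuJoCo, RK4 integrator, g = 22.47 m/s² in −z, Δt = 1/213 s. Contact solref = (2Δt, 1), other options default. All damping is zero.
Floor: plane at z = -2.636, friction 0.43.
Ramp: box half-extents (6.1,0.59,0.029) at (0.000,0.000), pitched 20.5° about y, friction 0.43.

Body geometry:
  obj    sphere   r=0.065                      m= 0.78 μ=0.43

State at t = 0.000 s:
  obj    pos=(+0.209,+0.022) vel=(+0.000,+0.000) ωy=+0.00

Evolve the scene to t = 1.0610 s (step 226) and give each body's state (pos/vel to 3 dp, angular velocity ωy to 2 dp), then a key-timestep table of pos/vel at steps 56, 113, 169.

State at t = 1.0610 s:
  obj    pos=(+3.173,-1.086) vel=(+5.586,-2.089) ωy=+91.74

Key-timestep trajectory:
   step    t(s)  obj.x    obj.z    obj.vx   obj.vz 
     56  0.2629   +0.391  -0.046  +1.384  -0.518
    113  0.5305   +0.950  -0.255  +2.793  -1.044
    169  0.7934   +1.866  -0.597  +4.177  -1.562


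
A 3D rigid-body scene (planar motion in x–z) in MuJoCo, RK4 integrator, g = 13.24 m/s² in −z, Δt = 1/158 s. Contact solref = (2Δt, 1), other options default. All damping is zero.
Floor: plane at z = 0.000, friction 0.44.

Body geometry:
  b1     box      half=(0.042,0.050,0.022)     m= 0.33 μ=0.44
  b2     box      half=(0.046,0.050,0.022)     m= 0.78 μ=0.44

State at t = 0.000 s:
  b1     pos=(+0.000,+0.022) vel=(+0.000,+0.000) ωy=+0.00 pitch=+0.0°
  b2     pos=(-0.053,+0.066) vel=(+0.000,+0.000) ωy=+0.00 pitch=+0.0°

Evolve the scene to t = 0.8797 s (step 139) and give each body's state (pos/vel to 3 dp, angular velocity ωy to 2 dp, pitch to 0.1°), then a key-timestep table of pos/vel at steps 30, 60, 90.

State at t = 0.8797 s:
  b1     pos=(+0.000,+0.022) vel=(+0.000,+0.000) ωy=+0.00 pitch=+0.0°
  b2     pos=(-0.101,+0.046) vel=(+0.000,+0.000) ωy=+0.00 pitch=-90.0°

Key-timestep trajectory:
   step    t(s)  b1.x    b1.z    b1.vx   b1.vz   b2.x    b2.z    b2.vx   b2.vz 
     30  0.1899   +0.000  +0.022  +0.000  +0.000   -0.079  +0.051  -0.146  +0.009
     60  0.3797   +0.000  +0.022  +0.000  +0.000   -0.112  +0.050  -0.032  +0.010
     90  0.5696   +0.000  +0.022  +0.000  +0.000   -0.098  +0.047  -0.088  -0.033


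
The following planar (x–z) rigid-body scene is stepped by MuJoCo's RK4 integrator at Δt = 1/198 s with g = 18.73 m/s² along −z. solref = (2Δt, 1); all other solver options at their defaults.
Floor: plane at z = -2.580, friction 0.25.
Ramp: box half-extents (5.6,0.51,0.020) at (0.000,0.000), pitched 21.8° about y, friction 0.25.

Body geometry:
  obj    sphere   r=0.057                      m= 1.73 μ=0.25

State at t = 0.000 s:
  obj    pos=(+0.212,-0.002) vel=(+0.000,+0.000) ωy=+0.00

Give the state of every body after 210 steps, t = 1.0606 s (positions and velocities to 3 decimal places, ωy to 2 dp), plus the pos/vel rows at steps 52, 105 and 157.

State at t = 1.0606 s:
  obj    pos=(+2.807,-1.040) vel=(+4.893,-1.957) ωy=+92.43

Key-timestep trajectory:
   step    t(s)  obj.x    obj.z    obj.vx   obj.vz 
     52  0.2626   +0.371  -0.066  +1.212  -0.485
    105  0.5303   +0.861  -0.261  +2.447  -0.979
    157  0.7929   +1.662  -0.582  +3.658  -1.463


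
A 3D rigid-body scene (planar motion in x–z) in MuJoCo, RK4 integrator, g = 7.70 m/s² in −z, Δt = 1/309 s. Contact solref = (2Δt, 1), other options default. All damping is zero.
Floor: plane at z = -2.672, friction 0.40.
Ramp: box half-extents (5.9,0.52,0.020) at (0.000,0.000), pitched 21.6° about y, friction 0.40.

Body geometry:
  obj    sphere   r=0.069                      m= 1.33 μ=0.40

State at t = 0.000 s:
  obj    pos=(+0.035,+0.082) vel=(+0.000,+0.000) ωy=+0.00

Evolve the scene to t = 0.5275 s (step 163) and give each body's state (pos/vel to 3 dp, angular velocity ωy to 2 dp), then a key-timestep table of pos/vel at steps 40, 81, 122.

State at t = 0.5275 s:
  obj    pos=(+0.297,-0.022) vel=(+0.993,-0.393) ωy=+15.48

Key-timestep trajectory:
   step    t(s)  obj.x    obj.z    obj.vx   obj.vz 
     40  0.1294   +0.051  +0.076  +0.244  -0.097
     81  0.2621   +0.100  +0.056  +0.494  -0.195
    122  0.3948   +0.182  +0.024  +0.743  -0.294


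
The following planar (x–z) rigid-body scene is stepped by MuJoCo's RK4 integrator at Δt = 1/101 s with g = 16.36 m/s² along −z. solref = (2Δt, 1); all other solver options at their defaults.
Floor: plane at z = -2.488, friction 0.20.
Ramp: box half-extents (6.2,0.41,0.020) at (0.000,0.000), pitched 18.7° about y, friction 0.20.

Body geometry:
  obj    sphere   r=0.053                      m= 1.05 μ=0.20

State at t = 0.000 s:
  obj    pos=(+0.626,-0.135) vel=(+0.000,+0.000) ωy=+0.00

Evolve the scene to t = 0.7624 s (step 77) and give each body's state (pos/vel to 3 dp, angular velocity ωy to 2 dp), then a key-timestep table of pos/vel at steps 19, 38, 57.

State at t = 0.7624 s:
  obj    pos=(+1.658,-0.484) vel=(+2.706,-0.916) ωy=+53.87

Key-timestep trajectory:
   step    t(s)  obj.x    obj.z    obj.vx   obj.vz 
     19  0.1881   +0.689  -0.156  +0.668  -0.226
     38  0.3762   +0.877  -0.220  +1.335  -0.452
     57  0.5644   +1.191  -0.326  +2.003  -0.678


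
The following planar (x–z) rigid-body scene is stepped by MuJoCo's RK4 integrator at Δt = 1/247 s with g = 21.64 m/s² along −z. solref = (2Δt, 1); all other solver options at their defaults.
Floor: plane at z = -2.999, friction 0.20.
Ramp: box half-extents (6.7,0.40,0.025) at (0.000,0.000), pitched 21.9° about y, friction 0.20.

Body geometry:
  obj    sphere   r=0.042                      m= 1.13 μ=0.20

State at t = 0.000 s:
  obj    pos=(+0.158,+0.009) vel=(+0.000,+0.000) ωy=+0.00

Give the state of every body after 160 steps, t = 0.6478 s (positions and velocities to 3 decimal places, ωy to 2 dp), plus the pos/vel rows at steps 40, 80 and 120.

State at t = 0.6478 s:
  obj    pos=(+1.280,-0.443) vel=(+3.465,-1.393) ωy=+88.90

Key-timestep trajectory:
   step    t(s)  obj.x    obj.z    obj.vx   obj.vz 
     40  0.1619   +0.228  -0.020  +0.866  -0.348
     80  0.3239   +0.439  -0.104  +1.733  -0.697
    120  0.4858   +0.789  -0.245  +2.599  -1.045


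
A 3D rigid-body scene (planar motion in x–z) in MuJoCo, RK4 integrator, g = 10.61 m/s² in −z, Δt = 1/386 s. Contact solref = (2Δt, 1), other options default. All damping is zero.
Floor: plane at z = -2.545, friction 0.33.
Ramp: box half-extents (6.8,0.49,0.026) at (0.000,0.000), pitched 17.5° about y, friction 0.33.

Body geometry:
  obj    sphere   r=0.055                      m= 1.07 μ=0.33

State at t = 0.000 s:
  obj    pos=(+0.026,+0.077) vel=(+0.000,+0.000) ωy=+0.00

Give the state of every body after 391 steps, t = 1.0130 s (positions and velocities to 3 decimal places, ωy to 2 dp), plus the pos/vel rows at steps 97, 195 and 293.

State at t = 1.0130 s:
  obj    pos=(+1.141,-0.275) vel=(+2.202,-0.694) ωy=+41.97

Key-timestep trajectory:
   step    t(s)  obj.x    obj.z    obj.vx   obj.vz 
     97  0.2513   +0.095  +0.055  +0.546  -0.172
    195  0.5052   +0.303  -0.011  +1.098  -0.346
    293  0.7591   +0.652  -0.121  +1.650  -0.520


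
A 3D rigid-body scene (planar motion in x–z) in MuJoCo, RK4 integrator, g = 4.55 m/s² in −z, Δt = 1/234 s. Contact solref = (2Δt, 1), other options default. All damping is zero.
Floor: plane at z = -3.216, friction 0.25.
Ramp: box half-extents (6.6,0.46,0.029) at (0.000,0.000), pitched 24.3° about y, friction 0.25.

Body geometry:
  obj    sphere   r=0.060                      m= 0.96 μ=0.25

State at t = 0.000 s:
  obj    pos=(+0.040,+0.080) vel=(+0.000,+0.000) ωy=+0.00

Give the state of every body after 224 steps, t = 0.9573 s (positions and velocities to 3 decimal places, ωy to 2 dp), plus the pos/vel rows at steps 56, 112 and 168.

State at t = 0.9573 s:
  obj    pos=(+0.598,-0.173) vel=(+1.167,-0.527) ωy=+21.33

Key-timestep trajectory:
   step    t(s)  obj.x    obj.z    obj.vx   obj.vz 
     56  0.2393   +0.075  +0.064  +0.292  -0.132
    112  0.4786   +0.180  +0.017  +0.583  -0.263
    168  0.7179   +0.354  -0.062  +0.875  -0.395


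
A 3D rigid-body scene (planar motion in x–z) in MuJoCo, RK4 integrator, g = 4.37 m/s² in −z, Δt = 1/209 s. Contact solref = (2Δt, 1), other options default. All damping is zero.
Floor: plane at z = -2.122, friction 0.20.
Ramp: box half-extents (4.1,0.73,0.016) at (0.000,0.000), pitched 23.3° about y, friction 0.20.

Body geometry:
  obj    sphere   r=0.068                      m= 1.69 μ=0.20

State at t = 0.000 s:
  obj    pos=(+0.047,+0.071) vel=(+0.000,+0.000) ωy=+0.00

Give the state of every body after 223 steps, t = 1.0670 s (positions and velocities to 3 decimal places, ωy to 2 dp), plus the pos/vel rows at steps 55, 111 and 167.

State at t = 1.0670 s:
  obj    pos=(+0.693,-0.207) vel=(+1.210,-0.521) ωy=+19.37

Key-timestep trajectory:
   step    t(s)  obj.x    obj.z    obj.vx   obj.vz 
     55  0.2632   +0.086  +0.054  +0.298  -0.129
    111  0.5311   +0.207  +0.002  +0.602  -0.259
    167  0.7990   +0.409  -0.085  +0.906  -0.390


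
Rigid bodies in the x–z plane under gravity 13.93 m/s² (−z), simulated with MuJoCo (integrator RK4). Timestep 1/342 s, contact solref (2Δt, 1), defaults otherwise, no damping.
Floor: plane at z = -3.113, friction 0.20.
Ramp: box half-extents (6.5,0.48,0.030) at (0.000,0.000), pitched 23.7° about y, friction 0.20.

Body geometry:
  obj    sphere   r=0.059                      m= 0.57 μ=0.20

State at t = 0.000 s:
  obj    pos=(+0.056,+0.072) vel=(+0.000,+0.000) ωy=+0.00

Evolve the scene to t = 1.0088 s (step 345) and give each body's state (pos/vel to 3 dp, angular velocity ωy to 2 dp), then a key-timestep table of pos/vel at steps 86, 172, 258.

State at t = 1.0088 s:
  obj    pos=(+1.920,-0.745) vel=(+3.694,-1.622) ωy=+68.37

Key-timestep trajectory:
   step    t(s)  obj.x    obj.z    obj.vx   obj.vz 
     86  0.2515   +0.172  +0.022  +0.921  -0.404
    172  0.5029   +0.519  -0.131  +1.842  -0.809
    258  0.7544   +1.098  -0.385  +2.763  -1.213


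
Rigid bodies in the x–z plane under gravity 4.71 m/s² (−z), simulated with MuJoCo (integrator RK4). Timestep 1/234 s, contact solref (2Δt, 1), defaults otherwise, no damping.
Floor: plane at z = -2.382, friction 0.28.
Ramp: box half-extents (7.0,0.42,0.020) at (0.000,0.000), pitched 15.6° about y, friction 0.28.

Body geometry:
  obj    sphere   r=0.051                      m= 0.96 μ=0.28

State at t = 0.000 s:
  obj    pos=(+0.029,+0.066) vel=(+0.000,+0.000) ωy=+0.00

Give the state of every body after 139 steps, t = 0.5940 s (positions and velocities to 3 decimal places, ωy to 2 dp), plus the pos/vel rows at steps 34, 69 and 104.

State at t = 0.5940 s:
  obj    pos=(+0.183,+0.023) vel=(+0.518,-0.145) ωy=+10.54

Key-timestep trajectory:
   step    t(s)  obj.x    obj.z    obj.vx   obj.vz 
     34  0.1453   +0.038  +0.063  +0.127  -0.035
     69  0.2949   +0.067  +0.055  +0.257  -0.072
    104  0.4444   +0.115  +0.042  +0.387  -0.108
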